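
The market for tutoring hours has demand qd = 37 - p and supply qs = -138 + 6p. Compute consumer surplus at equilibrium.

Equilibrium: 37 - p = -138 + 6p gives p* = 25, q* = 12.
Demand choke price (qd = 0): p = 37.
CS = ½(37 − 25)(12) = 72.

Consumer surplus = 72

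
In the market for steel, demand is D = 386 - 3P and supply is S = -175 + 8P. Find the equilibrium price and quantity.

Set D = S: 386 - 3P = -175 + 8P.
561 = 11P, so P* = 51.
Q* = 386 − 3(51) = 233.

P* = 51, Q* = 233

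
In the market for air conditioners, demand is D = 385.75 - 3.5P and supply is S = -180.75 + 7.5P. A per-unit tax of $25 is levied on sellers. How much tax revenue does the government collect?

Pre-tax equilibrium: P* = 51.5, Q* = 205.5.
Tax on sellers shifts supply to S = -180.75 + 7.5(P − 25) = -368.25 + 7.5P.
385.75 - 3.5P = -368.25 + 7.5P gives buyer price Pb = 754/11; sellers receive Ps = 754/11 − 25 = 479/11.
New quantity: Q = 385.75 − 3.5(754/11) = 6417/44.
Revenue = 25 × 6417/44 = 160425/44.

Tax revenue = 160425/44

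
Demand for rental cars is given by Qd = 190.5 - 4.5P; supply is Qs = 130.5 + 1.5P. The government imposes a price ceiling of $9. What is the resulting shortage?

Equilibrium price would be P* = 10, so the ceiling at 9 binds.
At P = 9: Qd = 190.5 − 4.5(9) = 150, Qs = 130.5 + 1.5(9) = 144.
Shortage = 150 − 144 = 6.

Shortage = 6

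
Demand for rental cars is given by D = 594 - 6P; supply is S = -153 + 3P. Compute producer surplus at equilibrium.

Equilibrium: 594 - 6P = -153 + 3P gives P* = 83, Q* = 96.
Supply starts at P = 51 (where S = 0).
PS = ½(83 − 51)(96) = 1536.

Producer surplus = 1536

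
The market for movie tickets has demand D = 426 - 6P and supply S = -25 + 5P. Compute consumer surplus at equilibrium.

Consumer surplus = 2700

Equilibrium: 426 - 6P = -25 + 5P gives P* = 41, Q* = 180.
Demand choke price (D = 0): P = 71.
CS = ½(71 − 41)(180) = 2700.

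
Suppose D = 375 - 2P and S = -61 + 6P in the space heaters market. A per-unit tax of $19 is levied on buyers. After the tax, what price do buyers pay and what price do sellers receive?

Pre-tax equilibrium: P* = 54.5, Q* = 266.
Tax on buyers shifts demand to D = 375 − 2(P + 19) = 337 - 2P.
337 - 2P = -61 + 6P gives seller price Ps = 49.75; buyers pay Pb = 49.75 + 19 = 68.75.
New quantity: Q = 375 − 2(68.75) = 237.5.

Buyers pay $68.75, sellers receive $49.75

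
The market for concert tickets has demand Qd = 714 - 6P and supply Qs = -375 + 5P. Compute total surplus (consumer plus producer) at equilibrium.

Total surplus = 2640

Equilibrium: 714 - 6P = -375 + 5P gives P* = 99, Q* = 120.
Demand choke price: P = 119; supply starts at P = 75.
CS = ½(119 − 99)(120) = 1200; PS = ½(99 − 75)(120) = 1440.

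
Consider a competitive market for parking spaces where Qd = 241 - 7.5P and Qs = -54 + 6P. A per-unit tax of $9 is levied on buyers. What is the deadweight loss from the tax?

Deadweight loss = 135

Pre-tax equilibrium: P* = 590/27, Q* = 694/9.
Tax on buyers shifts demand to Qd = 241 − 7.5(P + 9) = 173.5 - 7.5P.
173.5 - 7.5P = -54 + 6P gives seller price Ps = 455/27; buyers pay Pb = 455/27 + 9 = 698/27.
New quantity: Q = 241 − 7.5(698/27) = 424/9.
DWL = ½ × 9 × (694/9 − 424/9) = 135.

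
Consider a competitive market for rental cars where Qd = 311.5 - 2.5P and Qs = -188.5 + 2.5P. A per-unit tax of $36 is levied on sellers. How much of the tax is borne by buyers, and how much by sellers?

Pre-tax equilibrium: P* = 100, Q* = 61.5.
Tax on sellers shifts supply to Qs = -188.5 + 2.5(P − 36) = -278.5 + 2.5P.
311.5 - 2.5P = -278.5 + 2.5P gives buyer price Pb = 118; sellers receive Ps = 118 − 36 = 82.
New quantity: Q = 311.5 − 2.5(118) = 16.5.
Buyer burden = 118 − 100 = 18; seller burden = 100 − 82 = 18.

Buyers bear $18, sellers bear $18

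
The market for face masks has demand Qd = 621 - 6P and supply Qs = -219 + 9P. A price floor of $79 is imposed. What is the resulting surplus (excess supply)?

Equilibrium price would be P* = 56, so the floor at 79 binds.
At P = 79: Qd = 147, Qs = 492.
Surplus = 492 − 147 = 345.

Surplus = 345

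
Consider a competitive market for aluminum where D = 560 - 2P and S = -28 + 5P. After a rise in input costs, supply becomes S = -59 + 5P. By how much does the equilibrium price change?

Original equilibrium: P* = 84, Q* = 392.
New equilibrium: 560 - 2P = -59 + 5P, so 619 = 7P and P' = 619/7; Q' = 560 − 2(619/7) = 2682/7.
Change in price: 619/7 − 84 = 31/7.

ΔP = 31/7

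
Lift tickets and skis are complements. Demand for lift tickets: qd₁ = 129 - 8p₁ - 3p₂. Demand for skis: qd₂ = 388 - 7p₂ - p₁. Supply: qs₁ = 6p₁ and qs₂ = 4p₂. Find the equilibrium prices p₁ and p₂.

p₁ = 255/151, p₂ = 5303/151

Market 1: 129 - 8p₁ - 3p₂ = 6p₁ → 14p₁ + 3p₂ = 129.
Market 2: 11p₂ + p₁ = 388.
Eliminating p₂: 11×(1) − 3×(2) gives 151p₁ = 255, so p₁ = 255/151.
Back-substitute into (2): p₂ = (388 − 1×255/151) / 11 = 5303/151.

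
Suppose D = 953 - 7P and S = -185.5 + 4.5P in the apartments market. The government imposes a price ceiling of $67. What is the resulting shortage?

Shortage = 368

Equilibrium price would be P* = 99, so the ceiling at 67 binds.
At P = 67: D = 953 − 7(67) = 484, S = -185.5 + 4.5(67) = 116.
Shortage = 484 − 116 = 368.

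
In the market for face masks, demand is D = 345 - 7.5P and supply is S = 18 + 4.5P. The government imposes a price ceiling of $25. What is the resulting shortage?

Shortage = 27

Equilibrium price would be P* = 27.25, so the ceiling at 25 binds.
At P = 25: D = 345 − 7.5(25) = 157.5, S = 18 + 4.5(25) = 130.5.
Shortage = 157.5 − 130.5 = 27.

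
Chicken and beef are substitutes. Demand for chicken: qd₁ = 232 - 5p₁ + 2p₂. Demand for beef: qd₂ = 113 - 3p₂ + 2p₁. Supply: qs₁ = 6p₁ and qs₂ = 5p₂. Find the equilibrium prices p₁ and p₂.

p₁ = 347/14, p₂ = 569/28

Market 1: 232 - 5p₁ + 2p₂ = 6p₁ → 11p₁ - 2p₂ = 232.
Market 2: 8p₂ - 2p₁ = 113.
Eliminating p₂: 8×(1) + 2×(2) gives 84p₁ = 2082, so p₁ = 347/14.
Back-substitute into (2): p₂ = (113 + 2×347/14) / 8 = 569/28.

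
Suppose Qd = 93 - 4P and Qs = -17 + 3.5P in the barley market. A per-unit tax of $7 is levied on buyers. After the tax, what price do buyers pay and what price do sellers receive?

Buyers pay 269/15, sellers receive 164/15

Pre-tax equilibrium: P* = 44/3, Q* = 103/3.
Tax on buyers shifts demand to Qd = 93 − 4(P + 7) = 65 - 4P.
65 - 4P = -17 + 3.5P gives seller price Ps = 164/15; buyers pay Pb = 164/15 + 7 = 269/15.
New quantity: Q = 93 − 4(269/15) = 319/15.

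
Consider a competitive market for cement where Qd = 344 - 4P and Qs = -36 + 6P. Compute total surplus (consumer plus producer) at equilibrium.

Equilibrium: 344 - 4P = -36 + 6P gives P* = 38, Q* = 192.
Demand choke price: P = 86; supply starts at P = 6.
CS = ½(86 − 38)(192) = 4608; PS = ½(38 − 6)(192) = 3072.

Total surplus = 7680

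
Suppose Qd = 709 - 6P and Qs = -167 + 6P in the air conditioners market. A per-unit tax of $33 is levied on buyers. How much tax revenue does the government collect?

Tax revenue = 5676

Pre-tax equilibrium: P* = 73, Q* = 271.
Tax on buyers shifts demand to Qd = 709 − 6(P + 33) = 511 - 6P.
511 - 6P = -167 + 6P gives seller price Ps = 56.5; buyers pay Pb = 56.5 + 33 = 89.5.
New quantity: Q = 709 − 6(89.5) = 172.
Revenue = 33 × 172 = 5676.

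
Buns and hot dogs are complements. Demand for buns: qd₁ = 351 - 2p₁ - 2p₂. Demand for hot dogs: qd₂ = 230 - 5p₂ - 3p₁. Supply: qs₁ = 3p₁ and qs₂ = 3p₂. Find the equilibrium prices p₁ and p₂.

Market 1: 351 - 2p₁ - 2p₂ = 3p₁ → 5p₁ + 2p₂ = 351.
Market 2: 8p₂ + 3p₁ = 230.
Eliminating p₂: 8×(1) − 2×(2) gives 34p₁ = 2348, so p₁ = 1174/17.
Back-substitute into (2): p₂ = (230 − 3×1174/17) / 8 = 97/34.

p₁ = 1174/17, p₂ = 97/34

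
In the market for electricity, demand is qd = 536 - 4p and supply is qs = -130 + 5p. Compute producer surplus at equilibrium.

Equilibrium: 536 - 4p = -130 + 5p gives p* = 74, q* = 240.
Supply starts at p = 26 (where qs = 0).
PS = ½(74 − 26)(240) = 5760.

Producer surplus = 5760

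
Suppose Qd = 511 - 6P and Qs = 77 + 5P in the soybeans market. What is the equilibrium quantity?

Set Qd = Qs: 511 - 6P = 77 + 5P.
434 = 11P, so P* = 434/11.
Q* = 511 − 6(434/11) = 3017/11.

Q* = 3017/11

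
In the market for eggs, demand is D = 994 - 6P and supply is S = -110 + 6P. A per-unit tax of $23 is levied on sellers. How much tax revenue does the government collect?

Tax revenue = 8579

Pre-tax equilibrium: P* = 92, Q* = 442.
Tax on sellers shifts supply to S = -110 + 6(P − 23) = -248 + 6P.
994 - 6P = -248 + 6P gives buyer price Pb = 103.5; sellers receive Ps = 103.5 − 23 = 80.5.
New quantity: Q = 994 − 6(103.5) = 373.
Revenue = 23 × 373 = 8579.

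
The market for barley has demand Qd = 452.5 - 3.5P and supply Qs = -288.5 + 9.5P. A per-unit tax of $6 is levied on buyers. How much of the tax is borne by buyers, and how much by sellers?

Pre-tax equilibrium: P* = 57, Q* = 253.
Tax on buyers shifts demand to Qd = 452.5 − 3.5(P + 6) = 431.5 - 3.5P.
431.5 - 3.5P = -288.5 + 9.5P gives seller price Ps = 720/13; buyers pay Pb = 720/13 + 6 = 798/13.
New quantity: Q = 452.5 − 3.5(798/13) = 6179/26.
Buyer burden = 798/13 − 57 = 57/13; seller burden = 57 − 720/13 = 21/13.

Buyers bear 57/13, sellers bear 21/13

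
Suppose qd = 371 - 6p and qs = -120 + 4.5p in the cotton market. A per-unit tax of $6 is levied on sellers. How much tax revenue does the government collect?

Tax revenue = 450

Pre-tax equilibrium: p* = 982/21, q* = 633/7.
Tax on sellers shifts supply to qs = -120 + 4.5(p − 6) = -147 + 4.5p.
371 - 6p = -147 + 4.5p gives buyer price pb = 148/3; sellers receive ps = 148/3 − 6 = 130/3.
New quantity: q = 371 − 6(148/3) = 75.
Revenue = 6 × 75 = 450.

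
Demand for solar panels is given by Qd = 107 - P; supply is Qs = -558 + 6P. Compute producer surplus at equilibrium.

Equilibrium: 107 - P = -558 + 6P gives P* = 95, Q* = 12.
Supply starts at P = 93 (where Qs = 0).
PS = ½(95 − 93)(12) = 12.

Producer surplus = 12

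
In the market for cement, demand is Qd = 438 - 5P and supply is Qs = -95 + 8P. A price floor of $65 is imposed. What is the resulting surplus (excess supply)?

Surplus = 312

Equilibrium price would be P* = 41, so the floor at 65 binds.
At P = 65: Qd = 113, Qs = 425.
Surplus = 425 − 113 = 312.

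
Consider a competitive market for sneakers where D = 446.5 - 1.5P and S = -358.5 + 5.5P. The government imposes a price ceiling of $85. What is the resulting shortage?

Equilibrium price would be P* = 115, so the ceiling at 85 binds.
At P = 85: D = 446.5 − 1.5(85) = 319, S = -358.5 + 5.5(85) = 109.
Shortage = 319 − 109 = 210.

Shortage = 210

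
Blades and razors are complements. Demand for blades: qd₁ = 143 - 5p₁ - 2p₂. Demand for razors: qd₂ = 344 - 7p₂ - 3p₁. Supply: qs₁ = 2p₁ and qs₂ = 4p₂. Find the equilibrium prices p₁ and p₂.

p₁ = 885/71, p₂ = 1979/71

Market 1: 143 - 5p₁ - 2p₂ = 2p₁ → 7p₁ + 2p₂ = 143.
Market 2: 11p₂ + 3p₁ = 344.
Eliminating p₂: 11×(1) − 2×(2) gives 71p₁ = 885, so p₁ = 885/71.
Back-substitute into (2): p₂ = (344 − 3×885/71) / 11 = 1979/71.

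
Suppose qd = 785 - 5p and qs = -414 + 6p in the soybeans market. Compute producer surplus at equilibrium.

Equilibrium: 785 - 5p = -414 + 6p gives p* = 109, q* = 240.
Supply starts at p = 69 (where qs = 0).
PS = ½(109 − 69)(240) = 4800.

Producer surplus = 4800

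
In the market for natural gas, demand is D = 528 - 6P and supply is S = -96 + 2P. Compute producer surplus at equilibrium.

Producer surplus = 900

Equilibrium: 528 - 6P = -96 + 2P gives P* = 78, Q* = 60.
Supply starts at P = 48 (where S = 0).
PS = ½(78 − 48)(60) = 900.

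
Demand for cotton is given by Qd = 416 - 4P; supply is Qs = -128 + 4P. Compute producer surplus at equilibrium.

Equilibrium: 416 - 4P = -128 + 4P gives P* = 68, Q* = 144.
Supply starts at P = 32 (where Qs = 0).
PS = ½(68 − 32)(144) = 2592.

Producer surplus = 2592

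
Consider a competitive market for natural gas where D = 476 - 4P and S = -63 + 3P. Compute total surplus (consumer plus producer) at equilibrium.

Total surplus = 8232

Equilibrium: 476 - 4P = -63 + 3P gives P* = 77, Q* = 168.
Demand choke price: P = 119; supply starts at P = 21.
CS = ½(119 − 77)(168) = 3528; PS = ½(77 − 21)(168) = 4704.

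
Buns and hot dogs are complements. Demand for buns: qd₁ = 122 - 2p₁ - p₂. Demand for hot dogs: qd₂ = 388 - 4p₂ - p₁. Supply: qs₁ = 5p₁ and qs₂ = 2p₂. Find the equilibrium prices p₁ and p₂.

Market 1: 122 - 2p₁ - p₂ = 5p₁ → 7p₁ + p₂ = 122.
Market 2: 6p₂ + p₁ = 388.
Eliminating p₂: 6×(1) − 1×(2) gives 41p₁ = 344, so p₁ = 344/41.
Back-substitute into (2): p₂ = (388 − 1×344/41) / 6 = 2594/41.

p₁ = 344/41, p₂ = 2594/41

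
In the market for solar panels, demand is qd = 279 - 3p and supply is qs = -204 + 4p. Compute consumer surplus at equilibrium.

Equilibrium: 279 - 3p = -204 + 4p gives p* = 69, q* = 72.
Demand choke price (qd = 0): p = 93.
CS = ½(93 − 69)(72) = 864.

Consumer surplus = 864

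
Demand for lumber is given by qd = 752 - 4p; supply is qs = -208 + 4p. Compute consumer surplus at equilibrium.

Equilibrium: 752 - 4p = -208 + 4p gives p* = 120, q* = 272.
Demand choke price (qd = 0): p = 188.
CS = ½(188 − 120)(272) = 9248.

Consumer surplus = 9248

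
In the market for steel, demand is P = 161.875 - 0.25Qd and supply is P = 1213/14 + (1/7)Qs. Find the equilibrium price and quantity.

P* = 114, Q* = 191.5

Set the two price expressions equal: 161.875 - 0.25Q = 1213/14 + (1/7)Q.
4213/56 = (11/28)Q, so Q* = 191.5.
P* = 161.875 − (0.25)(191.5) = 114.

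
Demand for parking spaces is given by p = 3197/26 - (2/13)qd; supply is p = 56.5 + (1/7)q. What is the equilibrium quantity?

Set the two price expressions equal: 3197/26 - (2/13)q = 56.5 + (1/7)q.
864/13 = (27/91)q, so q* = 224.
p* = 3197/26 − (2/13)(224) = 88.5.

q* = 224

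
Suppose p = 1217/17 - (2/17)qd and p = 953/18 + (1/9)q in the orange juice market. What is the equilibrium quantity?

Set the two price expressions equal: 1217/17 - (2/17)q = 953/18 + (1/9)q.
5705/306 = (35/153)q, so q* = 81.5.
p* = 1217/17 − (2/17)(81.5) = 62.

q* = 81.5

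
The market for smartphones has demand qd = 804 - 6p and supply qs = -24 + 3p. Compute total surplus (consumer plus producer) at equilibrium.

Total surplus = 15876

Equilibrium: 804 - 6p = -24 + 3p gives p* = 92, q* = 252.
Demand choke price: p = 134; supply starts at p = 8.
CS = ½(134 − 92)(252) = 5292; PS = ½(92 − 8)(252) = 10584.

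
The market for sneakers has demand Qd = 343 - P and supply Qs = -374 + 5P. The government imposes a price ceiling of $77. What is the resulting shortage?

Equilibrium price would be P* = 119.5, so the ceiling at 77 binds.
At P = 77: Qd = 343 − 1(77) = 266, Qs = -374 + 5(77) = 11.
Shortage = 266 − 11 = 255.

Shortage = 255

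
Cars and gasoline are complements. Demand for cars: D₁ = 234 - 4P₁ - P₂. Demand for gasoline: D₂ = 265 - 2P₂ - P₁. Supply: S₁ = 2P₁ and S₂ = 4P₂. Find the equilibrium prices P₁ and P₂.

Market 1: 234 - 4P₁ - P₂ = 2P₁ → 6P₁ + P₂ = 234.
Market 2: 6P₂ + P₁ = 265.
Eliminating P₂: 6×(1) − 1×(2) gives 35P₁ = 1139, so P₁ = 1139/35.
Back-substitute into (2): P₂ = (265 − 1×1139/35) / 6 = 1356/35.

P₁ = 1139/35, P₂ = 1356/35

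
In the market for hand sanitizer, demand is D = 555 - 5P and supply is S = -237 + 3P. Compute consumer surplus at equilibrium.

Consumer surplus = 360

Equilibrium: 555 - 5P = -237 + 3P gives P* = 99, Q* = 60.
Demand choke price (D = 0): P = 111.
CS = ½(111 − 99)(60) = 360.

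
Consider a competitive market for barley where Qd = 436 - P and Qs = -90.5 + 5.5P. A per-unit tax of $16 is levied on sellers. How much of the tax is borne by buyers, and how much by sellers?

Buyers bear 176/13, sellers bear 32/13

Pre-tax equilibrium: P* = 81, Q* = 355.
Tax on sellers shifts supply to Qs = -90.5 + 5.5(P − 16) = -178.5 + 5.5P.
436 - P = -178.5 + 5.5P gives buyer price Pb = 1229/13; sellers receive Ps = 1229/13 − 16 = 1021/13.
New quantity: Q = 436 − 1(1229/13) = 4439/13.
Buyer burden = 1229/13 − 81 = 176/13; seller burden = 81 − 1021/13 = 32/13.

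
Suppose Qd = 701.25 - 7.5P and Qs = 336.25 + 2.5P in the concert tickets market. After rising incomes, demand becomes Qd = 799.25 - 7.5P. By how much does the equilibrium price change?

Original equilibrium: P* = 36.5, Q* = 427.5.
New equilibrium: 799.25 - 7.5P = 336.25 + 2.5P, so 463 = 10P and P' = 46.3; Q' = 799.25 − 7.5(46.3) = 452.
Change in price: 46.3 − 36.5 = 9.8.

ΔP = 9.8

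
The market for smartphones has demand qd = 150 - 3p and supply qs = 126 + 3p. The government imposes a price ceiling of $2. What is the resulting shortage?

Equilibrium price would be p* = 4, so the ceiling at 2 binds.
At p = 2: qd = 150 − 3(2) = 144, qs = 126 + 3(2) = 132.
Shortage = 144 − 132 = 12.

Shortage = 12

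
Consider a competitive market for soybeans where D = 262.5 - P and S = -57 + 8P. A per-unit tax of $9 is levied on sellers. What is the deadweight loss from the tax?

Pre-tax equilibrium: P* = 35.5, Q* = 227.
Tax on sellers shifts supply to S = -57 + 8(P − 9) = -129 + 8P.
262.5 - P = -129 + 8P gives buyer price Pb = 43.5; sellers receive Ps = 43.5 − 9 = 34.5.
New quantity: Q = 262.5 − 1(43.5) = 219.
DWL = ½ × 9 × (227 − 219) = 36.

Deadweight loss = 36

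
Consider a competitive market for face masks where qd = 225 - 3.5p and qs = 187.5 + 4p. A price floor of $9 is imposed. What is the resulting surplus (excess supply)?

Surplus = 30

Equilibrium price would be p* = 5, so the floor at 9 binds.
At p = 9: qd = 193.5, qs = 223.5.
Surplus = 223.5 − 193.5 = 30.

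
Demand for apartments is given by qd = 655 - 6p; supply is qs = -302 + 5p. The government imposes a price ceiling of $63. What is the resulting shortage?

Shortage = 264

Equilibrium price would be p* = 87, so the ceiling at 63 binds.
At p = 63: qd = 655 − 6(63) = 277, qs = -302 + 5(63) = 13.
Shortage = 277 − 13 = 264.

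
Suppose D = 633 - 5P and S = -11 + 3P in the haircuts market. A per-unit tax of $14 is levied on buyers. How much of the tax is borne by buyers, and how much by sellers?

Buyers bear $5.25, sellers bear $8.75

Pre-tax equilibrium: P* = 80.5, Q* = 230.5.
Tax on buyers shifts demand to D = 633 − 5(P + 14) = 563 - 5P.
563 - 5P = -11 + 3P gives seller price Ps = 71.75; buyers pay Pb = 71.75 + 14 = 85.75.
New quantity: Q = 633 − 5(85.75) = 204.25.
Buyer burden = 85.75 − 80.5 = 5.25; seller burden = 80.5 − 71.75 = 8.75.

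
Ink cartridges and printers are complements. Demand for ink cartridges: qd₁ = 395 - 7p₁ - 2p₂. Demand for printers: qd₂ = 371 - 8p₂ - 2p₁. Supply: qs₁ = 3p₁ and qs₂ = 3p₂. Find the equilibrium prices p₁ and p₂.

Market 1: 395 - 7p₁ - 2p₂ = 3p₁ → 10p₁ + 2p₂ = 395.
Market 2: 11p₂ + 2p₁ = 371.
Eliminating p₂: 11×(1) − 2×(2) gives 106p₁ = 3603, so p₁ = 3603/106.
Back-substitute into (2): p₂ = (371 − 2×3603/106) / 11 = 1460/53.

p₁ = 3603/106, p₂ = 1460/53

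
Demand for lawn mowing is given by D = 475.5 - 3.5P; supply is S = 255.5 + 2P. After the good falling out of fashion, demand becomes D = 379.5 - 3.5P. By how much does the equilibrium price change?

Original equilibrium: P* = 40, Q* = 335.5.
New equilibrium: 379.5 - 3.5P = 255.5 + 2P, so 124 = 5.5P and P' = 248/11; Q' = 379.5 − 3.5(248/11) = 6613/22.
Change in price: 248/11 − 40 = -192/11.

ΔP = -192/11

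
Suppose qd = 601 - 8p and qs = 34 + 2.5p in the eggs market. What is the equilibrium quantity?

Set qd = qs: 601 - 8p = 34 + 2.5p.
567 = 10.5p, so p* = 54.
q* = 601 − 8(54) = 169.

q* = 169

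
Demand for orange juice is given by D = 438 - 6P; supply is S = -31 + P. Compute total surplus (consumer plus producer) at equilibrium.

Equilibrium: 438 - 6P = -31 + P gives P* = 67, Q* = 36.
Demand choke price: P = 73; supply starts at P = 31.
CS = ½(73 − 67)(36) = 108; PS = ½(67 − 31)(36) = 648.

Total surplus = 756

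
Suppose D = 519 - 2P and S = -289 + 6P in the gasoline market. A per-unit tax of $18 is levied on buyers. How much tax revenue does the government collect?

Tax revenue = 5220

Pre-tax equilibrium: P* = 101, Q* = 317.
Tax on buyers shifts demand to D = 519 − 2(P + 18) = 483 - 2P.
483 - 2P = -289 + 6P gives seller price Ps = 96.5; buyers pay Pb = 96.5 + 18 = 114.5.
New quantity: Q = 519 − 2(114.5) = 290.
Revenue = 18 × 290 = 5220.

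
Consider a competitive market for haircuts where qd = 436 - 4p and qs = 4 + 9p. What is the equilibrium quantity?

Set qd = qs: 436 - 4p = 4 + 9p.
432 = 13p, so p* = 432/13.
q* = 436 − 4(432/13) = 3940/13.

q* = 3940/13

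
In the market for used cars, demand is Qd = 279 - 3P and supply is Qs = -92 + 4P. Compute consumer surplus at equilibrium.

Equilibrium: 279 - 3P = -92 + 4P gives P* = 53, Q* = 120.
Demand choke price (Qd = 0): P = 93.
CS = ½(93 − 53)(120) = 2400.

Consumer surplus = 2400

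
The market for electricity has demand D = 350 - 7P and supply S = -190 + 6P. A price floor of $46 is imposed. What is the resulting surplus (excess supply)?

Equilibrium price would be P* = 540/13, so the floor at 46 binds.
At P = 46: D = 28, S = 86.
Surplus = 86 − 28 = 58.

Surplus = 58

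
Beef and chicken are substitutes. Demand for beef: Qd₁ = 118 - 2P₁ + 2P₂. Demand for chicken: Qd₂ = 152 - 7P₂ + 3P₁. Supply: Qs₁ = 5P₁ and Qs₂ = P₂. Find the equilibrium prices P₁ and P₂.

P₁ = 24.96, P₂ = 28.36

Market 1: 118 - 2P₁ + 2P₂ = 5P₁ → 7P₁ - 2P₂ = 118.
Market 2: 8P₂ - 3P₁ = 152.
Eliminating P₂: 8×(1) + 2×(2) gives 50P₁ = 1248, so P₁ = 24.96.
Back-substitute into (2): P₂ = (152 + 3×24.96) / 8 = 28.36.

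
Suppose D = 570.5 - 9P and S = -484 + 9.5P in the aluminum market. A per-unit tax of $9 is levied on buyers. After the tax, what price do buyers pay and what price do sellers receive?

Pre-tax equilibrium: P* = 57, Q* = 57.5.
Tax on buyers shifts demand to D = 570.5 − 9(P + 9) = 489.5 - 9P.
489.5 - 9P = -484 + 9.5P gives seller price Ps = 1947/37; buyers pay Pb = 1947/37 + 9 = 2280/37.
New quantity: Q = 570.5 − 9(2280/37) = 1177/74.

Buyers pay 2280/37, sellers receive 1947/37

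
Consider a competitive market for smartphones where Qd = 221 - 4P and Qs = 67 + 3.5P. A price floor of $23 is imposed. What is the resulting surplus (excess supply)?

Surplus = 18.5

Equilibrium price would be P* = 308/15, so the floor at 23 binds.
At P = 23: Qd = 129, Qs = 147.5.
Surplus = 147.5 − 129 = 18.5.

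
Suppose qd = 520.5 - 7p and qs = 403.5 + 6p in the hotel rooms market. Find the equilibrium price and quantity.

p* = 9, q* = 457.5

Set qd = qs: 520.5 - 7p = 403.5 + 6p.
117 = 13p, so p* = 9.
q* = 520.5 − 7(9) = 457.5.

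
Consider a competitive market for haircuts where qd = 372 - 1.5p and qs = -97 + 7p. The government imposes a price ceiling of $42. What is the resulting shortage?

Equilibrium price would be p* = 938/17, so the ceiling at 42 binds.
At p = 42: qd = 372 − 1.5(42) = 309, qs = -97 + 7(42) = 197.
Shortage = 309 − 197 = 112.

Shortage = 112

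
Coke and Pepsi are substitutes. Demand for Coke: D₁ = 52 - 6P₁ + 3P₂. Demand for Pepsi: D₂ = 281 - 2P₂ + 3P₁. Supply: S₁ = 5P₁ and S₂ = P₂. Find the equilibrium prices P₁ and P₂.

Market 1: 52 - 6P₁ + 3P₂ = 5P₁ → 11P₁ - 3P₂ = 52.
Market 2: 3P₂ - 3P₁ = 281.
Eliminating P₂: 3×(1) + 3×(2) gives 24P₁ = 999, so P₁ = 41.625.
Back-substitute into (2): P₂ = (281 + 3×41.625) / 3 = 3247/24.

P₁ = 41.625, P₂ = 3247/24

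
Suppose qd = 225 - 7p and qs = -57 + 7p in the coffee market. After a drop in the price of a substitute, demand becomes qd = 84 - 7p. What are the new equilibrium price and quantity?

Original equilibrium: p* = 141/7, q* = 84.
New equilibrium: 84 - 7p = -57 + 7p, so 141 = 14p and p' = 141/14; q' = 84 − 7(141/14) = 13.5.

p' = 141/14, q' = 13.5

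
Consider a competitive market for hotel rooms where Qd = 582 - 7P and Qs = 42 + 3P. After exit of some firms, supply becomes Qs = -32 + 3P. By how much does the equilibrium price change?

ΔP = 7.4

Original equilibrium: P* = 54, Q* = 204.
New equilibrium: 582 - 7P = -32 + 3P, so 614 = 10P and P' = 61.4; Q' = 582 − 7(61.4) = 152.2.
Change in price: 61.4 − 54 = 7.4.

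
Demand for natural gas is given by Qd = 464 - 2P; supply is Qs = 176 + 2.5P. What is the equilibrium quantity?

Q* = 336

Set Qd = Qs: 464 - 2P = 176 + 2.5P.
288 = 4.5P, so P* = 64.
Q* = 464 − 2(64) = 336.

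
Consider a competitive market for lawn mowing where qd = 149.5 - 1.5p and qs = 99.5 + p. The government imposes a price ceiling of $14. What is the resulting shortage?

Shortage = 15

Equilibrium price would be p* = 20, so the ceiling at 14 binds.
At p = 14: qd = 149.5 − 1.5(14) = 128.5, qs = 99.5 + 1(14) = 113.5.
Shortage = 128.5 − 113.5 = 15.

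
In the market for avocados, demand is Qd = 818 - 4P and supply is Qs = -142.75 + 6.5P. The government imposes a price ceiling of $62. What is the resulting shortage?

Equilibrium price would be P* = 91.5, so the ceiling at 62 binds.
At P = 62: Qd = 818 − 4(62) = 570, Qs = -142.75 + 6.5(62) = 260.25.
Shortage = 570 − 260.25 = 309.75.

Shortage = 309.75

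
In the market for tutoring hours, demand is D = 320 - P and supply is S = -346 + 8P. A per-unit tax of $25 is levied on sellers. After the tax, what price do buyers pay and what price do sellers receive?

Buyers pay 866/9, sellers receive 641/9

Pre-tax equilibrium: P* = 74, Q* = 246.
Tax on sellers shifts supply to S = -346 + 8(P − 25) = -546 + 8P.
320 - P = -546 + 8P gives buyer price Pb = 866/9; sellers receive Ps = 866/9 − 25 = 641/9.
New quantity: Q = 320 − 1(866/9) = 2014/9.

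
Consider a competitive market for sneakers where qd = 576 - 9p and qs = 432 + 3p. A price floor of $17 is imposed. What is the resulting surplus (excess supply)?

Equilibrium price would be p* = 12, so the floor at 17 binds.
At p = 17: qd = 423, qs = 483.
Surplus = 483 − 423 = 60.

Surplus = 60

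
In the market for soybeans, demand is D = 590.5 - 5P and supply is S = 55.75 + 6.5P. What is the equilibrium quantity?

Q* = 358

Set D = S: 590.5 - 5P = 55.75 + 6.5P.
534.75 = 11.5P, so P* = 46.5.
Q* = 590.5 − 5(46.5) = 358.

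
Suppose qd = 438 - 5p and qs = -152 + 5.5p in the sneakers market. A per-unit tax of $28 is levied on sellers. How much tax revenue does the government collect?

Tax revenue = 2344

Pre-tax equilibrium: p* = 1180/21, q* = 3298/21.
Tax on sellers shifts supply to qs = -152 + 5.5(p − 28) = -306 + 5.5p.
438 - 5p = -306 + 5.5p gives buyer price pb = 496/7; sellers receive ps = 496/7 − 28 = 300/7.
New quantity: q = 438 − 5(496/7) = 586/7.
Revenue = 28 × 586/7 = 2344.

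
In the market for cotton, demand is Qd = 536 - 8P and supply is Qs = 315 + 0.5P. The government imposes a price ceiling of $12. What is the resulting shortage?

Equilibrium price would be P* = 26, so the ceiling at 12 binds.
At P = 12: Qd = 536 − 8(12) = 440, Qs = 315 + 0.5(12) = 321.
Shortage = 440 − 321 = 119.

Shortage = 119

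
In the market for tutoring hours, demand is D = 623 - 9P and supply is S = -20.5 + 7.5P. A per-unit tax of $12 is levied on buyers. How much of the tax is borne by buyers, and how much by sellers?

Pre-tax equilibrium: P* = 39, Q* = 272.
Tax on buyers shifts demand to D = 623 − 9(P + 12) = 515 - 9P.
515 - 9P = -20.5 + 7.5P gives seller price Ps = 357/11; buyers pay Pb = 357/11 + 12 = 489/11.
New quantity: Q = 623 − 9(489/11) = 2452/11.
Buyer burden = 489/11 − 39 = 60/11; seller burden = 39 − 357/11 = 72/11.

Buyers bear 60/11, sellers bear 72/11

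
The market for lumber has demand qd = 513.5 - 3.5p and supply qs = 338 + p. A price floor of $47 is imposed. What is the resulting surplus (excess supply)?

Equilibrium price would be p* = 39, so the floor at 47 binds.
At p = 47: qd = 349, qs = 385.
Surplus = 385 − 349 = 36.

Surplus = 36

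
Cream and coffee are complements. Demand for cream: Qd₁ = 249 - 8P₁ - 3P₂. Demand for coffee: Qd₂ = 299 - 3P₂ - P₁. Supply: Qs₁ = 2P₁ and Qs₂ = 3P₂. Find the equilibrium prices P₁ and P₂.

P₁ = 199/19, P₂ = 2741/57

Market 1: 249 - 8P₁ - 3P₂ = 2P₁ → 10P₁ + 3P₂ = 249.
Market 2: 6P₂ + P₁ = 299.
Eliminating P₂: 6×(1) − 3×(2) gives 57P₁ = 597, so P₁ = 199/19.
Back-substitute into (2): P₂ = (299 − 1×199/19) / 6 = 2741/57.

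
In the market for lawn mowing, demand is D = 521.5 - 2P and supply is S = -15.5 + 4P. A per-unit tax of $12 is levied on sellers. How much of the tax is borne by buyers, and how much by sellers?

Buyers bear $8, sellers bear $4

Pre-tax equilibrium: P* = 89.5, Q* = 342.5.
Tax on sellers shifts supply to S = -15.5 + 4(P − 12) = -63.5 + 4P.
521.5 - 2P = -63.5 + 4P gives buyer price Pb = 97.5; sellers receive Ps = 97.5 − 12 = 85.5.
New quantity: Q = 521.5 − 2(97.5) = 326.5.
Buyer burden = 97.5 − 89.5 = 8; seller burden = 89.5 − 85.5 = 4.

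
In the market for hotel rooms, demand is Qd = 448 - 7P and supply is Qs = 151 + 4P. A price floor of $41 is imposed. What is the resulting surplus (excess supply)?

Surplus = 154

Equilibrium price would be P* = 27, so the floor at 41 binds.
At P = 41: Qd = 161, Qs = 315.
Surplus = 315 − 161 = 154.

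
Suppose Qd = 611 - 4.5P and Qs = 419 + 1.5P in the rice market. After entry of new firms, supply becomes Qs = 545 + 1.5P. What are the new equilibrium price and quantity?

P' = 11, Q' = 561.5

Original equilibrium: P* = 32, Q* = 467.
New equilibrium: 611 - 4.5P = 545 + 1.5P, so 66 = 6P and P' = 11; Q' = 611 − 4.5(11) = 561.5.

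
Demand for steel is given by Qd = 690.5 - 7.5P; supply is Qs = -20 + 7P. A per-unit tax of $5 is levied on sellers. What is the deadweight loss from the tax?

Deadweight loss = 2625/58

Pre-tax equilibrium: P* = 49, Q* = 323.
Tax on sellers shifts supply to Qs = -20 + 7(P − 5) = -55 + 7P.
690.5 - 7.5P = -55 + 7P gives buyer price Pb = 1491/29; sellers receive Ps = 1491/29 − 5 = 1346/29.
New quantity: Q = 690.5 − 7.5(1491/29) = 8842/29.
DWL = ½ × 5 × (323 − 8842/29) = 2625/58.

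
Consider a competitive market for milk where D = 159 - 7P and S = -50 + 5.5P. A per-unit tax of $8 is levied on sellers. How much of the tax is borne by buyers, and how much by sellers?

Buyers bear $3.52, sellers bear $4.48

Pre-tax equilibrium: P* = 16.72, Q* = 41.96.
Tax on sellers shifts supply to S = -50 + 5.5(P − 8) = -94 + 5.5P.
159 - 7P = -94 + 5.5P gives buyer price Pb = 20.24; sellers receive Ps = 20.24 − 8 = 12.24.
New quantity: Q = 159 − 7(20.24) = 17.32.
Buyer burden = 20.24 − 16.72 = 3.52; seller burden = 16.72 − 12.24 = 4.48.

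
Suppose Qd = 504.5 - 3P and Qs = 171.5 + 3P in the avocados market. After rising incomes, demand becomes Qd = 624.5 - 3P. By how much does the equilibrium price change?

ΔP = 20

Original equilibrium: P* = 55.5, Q* = 338.
New equilibrium: 624.5 - 3P = 171.5 + 3P, so 453 = 6P and P' = 75.5; Q' = 624.5 − 3(75.5) = 398.
Change in price: 75.5 − 55.5 = 20.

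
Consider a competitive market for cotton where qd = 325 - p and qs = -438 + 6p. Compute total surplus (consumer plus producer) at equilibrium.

Equilibrium: 325 - p = -438 + 6p gives p* = 109, q* = 216.
Demand choke price: p = 325; supply starts at p = 73.
CS = ½(325 − 109)(216) = 23328; PS = ½(109 − 73)(216) = 3888.

Total surplus = 27216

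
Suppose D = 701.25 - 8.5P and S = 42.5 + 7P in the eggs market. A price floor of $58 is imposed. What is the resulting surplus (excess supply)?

Surplus = 240.25

Equilibrium price would be P* = 42.5, so the floor at 58 binds.
At P = 58: D = 208.25, S = 448.5.
Surplus = 448.5 − 208.25 = 240.25.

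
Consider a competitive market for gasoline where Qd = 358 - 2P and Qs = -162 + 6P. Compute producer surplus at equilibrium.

Equilibrium: 358 - 2P = -162 + 6P gives P* = 65, Q* = 228.
Supply starts at P = 27 (where Qs = 0).
PS = ½(65 − 27)(228) = 4332.

Producer surplus = 4332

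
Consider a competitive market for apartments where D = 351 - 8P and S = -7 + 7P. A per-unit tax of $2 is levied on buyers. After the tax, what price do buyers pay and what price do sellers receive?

Pre-tax equilibrium: P* = 358/15, Q* = 2401/15.
Tax on buyers shifts demand to D = 351 − 8(P + 2) = 335 - 8P.
335 - 8P = -7 + 7P gives seller price Ps = 22.8; buyers pay Pb = 22.8 + 2 = 24.8.
New quantity: Q = 351 − 8(24.8) = 152.6.

Buyers pay $24.8, sellers receive $22.8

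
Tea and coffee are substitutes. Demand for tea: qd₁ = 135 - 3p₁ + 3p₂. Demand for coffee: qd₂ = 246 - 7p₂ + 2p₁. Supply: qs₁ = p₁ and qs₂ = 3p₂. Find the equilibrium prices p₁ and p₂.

p₁ = 1044/17, p₂ = 627/17

Market 1: 135 - 3p₁ + 3p₂ = p₁ → 4p₁ - 3p₂ = 135.
Market 2: 10p₂ - 2p₁ = 246.
Eliminating p₂: 10×(1) + 3×(2) gives 34p₁ = 2088, so p₁ = 1044/17.
Back-substitute into (2): p₂ = (246 + 2×1044/17) / 10 = 627/17.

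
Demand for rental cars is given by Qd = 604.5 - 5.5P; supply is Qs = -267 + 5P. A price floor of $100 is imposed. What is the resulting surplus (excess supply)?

Equilibrium price would be P* = 83, so the floor at 100 binds.
At P = 100: Qd = 54.5, Qs = 233.
Surplus = 233 − 54.5 = 178.5.

Surplus = 178.5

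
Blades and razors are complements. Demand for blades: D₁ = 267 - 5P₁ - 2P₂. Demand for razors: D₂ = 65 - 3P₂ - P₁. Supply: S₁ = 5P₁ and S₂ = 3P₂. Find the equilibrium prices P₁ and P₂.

Market 1: 267 - 5P₁ - 2P₂ = 5P₁ → 10P₁ + 2P₂ = 267.
Market 2: 6P₂ + P₁ = 65.
Eliminating P₂: 6×(1) − 2×(2) gives 58P₁ = 1472, so P₁ = 736/29.
Back-substitute into (2): P₂ = (65 − 1×736/29) / 6 = 383/58.

P₁ = 736/29, P₂ = 383/58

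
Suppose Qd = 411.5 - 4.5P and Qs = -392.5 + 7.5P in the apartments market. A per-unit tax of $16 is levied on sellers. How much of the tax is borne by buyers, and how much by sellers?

Buyers bear $10, sellers bear $6

Pre-tax equilibrium: P* = 67, Q* = 110.
Tax on sellers shifts supply to Qs = -392.5 + 7.5(P − 16) = -512.5 + 7.5P.
411.5 - 4.5P = -512.5 + 7.5P gives buyer price Pb = 77; sellers receive Ps = 77 − 16 = 61.
New quantity: Q = 411.5 − 4.5(77) = 65.
Buyer burden = 77 − 67 = 10; seller burden = 67 − 61 = 6.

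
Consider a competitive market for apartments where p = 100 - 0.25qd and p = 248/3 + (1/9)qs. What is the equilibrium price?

Set the two price expressions equal: 100 - 0.25q = 248/3 + (1/9)q.
52/3 = (13/36)q, so q* = 48.
p* = 100 − (0.25)(48) = 88.

p* = 88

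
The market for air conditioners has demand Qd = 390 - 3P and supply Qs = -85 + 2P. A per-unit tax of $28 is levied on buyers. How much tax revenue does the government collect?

Pre-tax equilibrium: P* = 95, Q* = 105.
Tax on buyers shifts demand to Qd = 390 − 3(P + 28) = 306 - 3P.
306 - 3P = -85 + 2P gives seller price Ps = 78.2; buyers pay Pb = 78.2 + 28 = 106.2.
New quantity: Q = 390 − 3(106.2) = 71.4.
Revenue = 28 × 71.4 = 1999.2.

Tax revenue = 1999.2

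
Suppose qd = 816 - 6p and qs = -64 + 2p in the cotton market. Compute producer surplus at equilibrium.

Producer surplus = 6084

Equilibrium: 816 - 6p = -64 + 2p gives p* = 110, q* = 156.
Supply starts at p = 32 (where qs = 0).
PS = ½(110 − 32)(156) = 6084.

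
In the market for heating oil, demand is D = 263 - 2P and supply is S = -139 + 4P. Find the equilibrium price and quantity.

P* = 67, Q* = 129

Set D = S: 263 - 2P = -139 + 4P.
402 = 6P, so P* = 67.
Q* = 263 − 2(67) = 129.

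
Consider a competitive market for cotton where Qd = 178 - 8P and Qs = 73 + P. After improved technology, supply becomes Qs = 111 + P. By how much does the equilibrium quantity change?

ΔQ = 304/9

Original equilibrium: P* = 35/3, Q* = 254/3.
New equilibrium: 178 - 8P = 111 + P, so 67 = 9P and P' = 67/9; Q' = 178 − 8(67/9) = 1066/9.
Change in quantity: 1066/9 − 254/3 = 304/9.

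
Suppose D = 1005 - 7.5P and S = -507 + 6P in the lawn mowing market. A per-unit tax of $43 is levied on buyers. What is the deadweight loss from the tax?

Deadweight loss = 9245/3

Pre-tax equilibrium: P* = 112, Q* = 165.
Tax on buyers shifts demand to D = 1005 − 7.5(P + 43) = 682.5 - 7.5P.
682.5 - 7.5P = -507 + 6P gives seller price Ps = 793/9; buyers pay Pb = 793/9 + 43 = 1180/9.
New quantity: Q = 1005 − 7.5(1180/9) = 65/3.
DWL = ½ × 43 × (165 − 65/3) = 9245/3.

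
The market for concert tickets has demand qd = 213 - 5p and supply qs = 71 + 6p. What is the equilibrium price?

Set qd = qs: 213 - 5p = 71 + 6p.
142 = 11p, so p* = 142/11.
q* = 213 − 5(142/11) = 1633/11.

p* = 142/11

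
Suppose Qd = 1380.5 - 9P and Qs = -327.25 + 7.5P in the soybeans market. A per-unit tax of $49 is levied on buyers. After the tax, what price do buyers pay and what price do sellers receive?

Pre-tax equilibrium: P* = 103.5, Q* = 449.
Tax on buyers shifts demand to Qd = 1380.5 − 9(P + 49) = 939.5 - 9P.
939.5 - 9P = -327.25 + 7.5P gives seller price Ps = 1689/22; buyers pay Pb = 1689/22 + 49 = 2767/22.
New quantity: Q = 1380.5 − 9(2767/22) = 2734/11.

Buyers pay 2767/22, sellers receive 1689/22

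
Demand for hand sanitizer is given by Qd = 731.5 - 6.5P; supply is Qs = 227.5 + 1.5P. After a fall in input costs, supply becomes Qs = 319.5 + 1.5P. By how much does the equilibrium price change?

Original equilibrium: P* = 63, Q* = 322.
New equilibrium: 731.5 - 6.5P = 319.5 + 1.5P, so 412 = 8P and P' = 51.5; Q' = 731.5 − 6.5(51.5) = 396.75.
Change in price: 51.5 − 63 = -11.5.

ΔP = -11.5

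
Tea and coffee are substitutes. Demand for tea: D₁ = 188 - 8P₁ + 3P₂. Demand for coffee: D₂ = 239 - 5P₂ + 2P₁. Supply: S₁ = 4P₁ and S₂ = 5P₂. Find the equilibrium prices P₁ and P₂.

Market 1: 188 - 8P₁ + 3P₂ = 4P₁ → 12P₁ - 3P₂ = 188.
Market 2: 10P₂ - 2P₁ = 239.
Eliminating P₂: 10×(1) + 3×(2) gives 114P₁ = 2597, so P₁ = 2597/114.
Back-substitute into (2): P₂ = (239 + 2×2597/114) / 10 = 1622/57.

P₁ = 2597/114, P₂ = 1622/57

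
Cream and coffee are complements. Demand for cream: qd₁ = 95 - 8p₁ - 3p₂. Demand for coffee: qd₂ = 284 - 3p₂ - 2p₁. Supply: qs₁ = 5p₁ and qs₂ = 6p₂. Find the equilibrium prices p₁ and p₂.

p₁ = 1/37, p₂ = 3502/111

Market 1: 95 - 8p₁ - 3p₂ = 5p₁ → 13p₁ + 3p₂ = 95.
Market 2: 9p₂ + 2p₁ = 284.
Eliminating p₂: 9×(1) − 3×(2) gives 111p₁ = 3, so p₁ = 1/37.
Back-substitute into (2): p₂ = (284 − 2×1/37) / 9 = 3502/111.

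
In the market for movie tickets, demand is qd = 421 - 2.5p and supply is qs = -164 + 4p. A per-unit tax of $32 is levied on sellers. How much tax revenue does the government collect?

Tax revenue = 61056/13

Pre-tax equilibrium: p* = 90, q* = 196.
Tax on sellers shifts supply to qs = -164 + 4(p − 32) = -292 + 4p.
421 - 2.5p = -292 + 4p gives buyer price pb = 1426/13; sellers receive ps = 1426/13 − 32 = 1010/13.
New quantity: q = 421 − 2.5(1426/13) = 1908/13.
Revenue = 32 × 1908/13 = 61056/13.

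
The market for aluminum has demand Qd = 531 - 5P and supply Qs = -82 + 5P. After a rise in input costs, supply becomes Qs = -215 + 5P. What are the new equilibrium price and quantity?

Original equilibrium: P* = 61.3, Q* = 224.5.
New equilibrium: 531 - 5P = -215 + 5P, so 746 = 10P and P' = 74.6; Q' = 531 − 5(74.6) = 158.

P' = 74.6, Q' = 158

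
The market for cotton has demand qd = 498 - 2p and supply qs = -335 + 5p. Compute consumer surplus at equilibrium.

Equilibrium: 498 - 2p = -335 + 5p gives p* = 119, q* = 260.
Demand choke price (qd = 0): p = 249.
CS = ½(249 − 119)(260) = 16900.

Consumer surplus = 16900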